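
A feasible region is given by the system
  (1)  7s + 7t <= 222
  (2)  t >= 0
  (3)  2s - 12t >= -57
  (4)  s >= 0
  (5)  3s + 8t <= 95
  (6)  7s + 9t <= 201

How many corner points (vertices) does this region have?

Pairwise boundary intersections that survive every other constraint:
  (0, 0)
  (201/7, 0)
  (0, 19/4)
  (171/13, 361/52)
  (753/29, 62/29)

5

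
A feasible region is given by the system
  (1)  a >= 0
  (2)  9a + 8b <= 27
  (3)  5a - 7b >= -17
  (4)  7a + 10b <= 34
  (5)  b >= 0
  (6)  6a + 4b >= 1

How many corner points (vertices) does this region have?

The feasible vertices (each the meet of two boundaries and inside every other half-plane) are:
  (0, 17/7)
  (0, 1/4)
  (53/103, 288/103)
  (3, 0)
  (1/6, 0)

5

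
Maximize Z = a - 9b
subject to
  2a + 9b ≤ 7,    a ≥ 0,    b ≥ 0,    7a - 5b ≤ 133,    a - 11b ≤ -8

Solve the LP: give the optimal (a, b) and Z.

a = 5/31, b = 23/31, maximum Z = -202/31

Vertices and Z = a - 9b:
  (0, 7/9) → Z = -7
  (5/31, 23/31) → Z = -202/31
  (0, 8/11) → Z = -72/11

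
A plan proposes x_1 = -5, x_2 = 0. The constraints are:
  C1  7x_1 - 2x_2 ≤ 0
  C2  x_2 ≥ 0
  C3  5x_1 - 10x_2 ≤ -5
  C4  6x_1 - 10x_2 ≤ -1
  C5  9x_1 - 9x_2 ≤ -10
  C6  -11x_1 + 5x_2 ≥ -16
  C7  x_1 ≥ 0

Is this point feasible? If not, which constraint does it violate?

Constraint C7: x_1 = -5, which is not ≥ 0. All other constraints are satisfied.

not feasible — violates C7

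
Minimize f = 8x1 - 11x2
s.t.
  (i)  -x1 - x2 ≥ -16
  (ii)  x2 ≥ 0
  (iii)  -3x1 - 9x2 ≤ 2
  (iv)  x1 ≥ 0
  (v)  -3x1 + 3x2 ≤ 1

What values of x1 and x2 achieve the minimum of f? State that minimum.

Corner points and f = 8x1 - 11x2:
  (16, 0) → f = 128
  (47/6, 49/6) → f = -163/6
  (0, 0) → f = 0
  (0, 1/3) → f = -11/3

The binding constraints are -x1 - x2 = -16 and -3x1 + 3x2 = 1.
Solving simultaneously gives x1 = 47/6, x2 = 49/6.

x1 = 47/6, x2 = 49/6, minimum f = -163/6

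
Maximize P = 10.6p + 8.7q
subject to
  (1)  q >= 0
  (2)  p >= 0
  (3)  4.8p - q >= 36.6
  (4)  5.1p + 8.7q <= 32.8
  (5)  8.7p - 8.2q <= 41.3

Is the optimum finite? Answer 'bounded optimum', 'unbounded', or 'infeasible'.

infeasible

The boundaries q = 0 and p = 0 meet at (0, 0), but that point violates 4.8p - q ≥ 36.6. Every candidate vertex is excluded by some other constraint, so the feasible region is empty.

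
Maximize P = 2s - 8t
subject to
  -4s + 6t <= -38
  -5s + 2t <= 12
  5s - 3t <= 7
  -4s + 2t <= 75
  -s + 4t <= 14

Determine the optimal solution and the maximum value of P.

Feasible corners and P = 2s - 8t:
  (-74/11, -119/11) → P = 804/11
  (-4, -9) → P = 64
  (-10, -19) → P = 132

At the optimal vertex, -5s + 2t = 12 and 5s - 3t = 7.
Solving simultaneously gives s = -10, t = -19.

s = -10, t = -19, maximum P = 132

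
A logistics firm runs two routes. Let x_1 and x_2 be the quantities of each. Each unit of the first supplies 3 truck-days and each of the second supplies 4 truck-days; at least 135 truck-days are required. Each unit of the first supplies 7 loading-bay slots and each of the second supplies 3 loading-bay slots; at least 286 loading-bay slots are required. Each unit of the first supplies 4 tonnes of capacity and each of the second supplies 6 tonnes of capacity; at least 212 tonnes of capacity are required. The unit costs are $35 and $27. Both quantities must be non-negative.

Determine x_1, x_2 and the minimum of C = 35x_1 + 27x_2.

Feasible corners and C = 35x_1 + 27x_2:
  (0, 286/3) → C = 2574
  (53, 0) → C = 1855
  (36, 34/3) → C = 1566
The feasible region is unbounded (it extends along (0, 1), (1, 0)), but C strictly increases along every unbounded feasible direction, so there is no improving ray and the minimum is attained at a vertex.

The optimum lies where 7x_1 + 3x_2 = 286 and 4x_1 + 6x_2 = 212.
Solving simultaneously gives x_1 = 36, x_2 = 34/3.

x_1 = 36, x_2 = 34/3, minimum C = 1566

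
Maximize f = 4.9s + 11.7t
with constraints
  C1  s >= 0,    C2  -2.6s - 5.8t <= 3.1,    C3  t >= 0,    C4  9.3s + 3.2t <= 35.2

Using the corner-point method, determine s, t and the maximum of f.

Extreme points and f = 4.9s + 11.7t:
  (0, 0) → f = 0
  (0, 11) → f = 1287/10
  (352/93, 0) → f = 8624/465

At the optimal vertex, s = 0 and 9.3s + 3.2t = 35.2.
Solving simultaneously gives s = 0, t = 11.

s = 0, t = 11, maximum f = 128.7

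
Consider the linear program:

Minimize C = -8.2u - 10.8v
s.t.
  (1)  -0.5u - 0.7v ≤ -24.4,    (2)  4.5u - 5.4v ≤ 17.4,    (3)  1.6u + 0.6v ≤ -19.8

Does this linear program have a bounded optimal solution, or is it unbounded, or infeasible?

unbounded

From the feasible point (-1425/41, 2447/41), moving in the direction (-0.6, 1.6) keeps every constraint satisfied while C decreases without bound.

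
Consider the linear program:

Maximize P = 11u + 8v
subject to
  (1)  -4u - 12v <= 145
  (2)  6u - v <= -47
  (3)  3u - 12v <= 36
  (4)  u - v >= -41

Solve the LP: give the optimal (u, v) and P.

Extreme points and P = 11u + 8v:
  (-109/7, -193/28) → P = -1585/7
  (-637/16, 19/16) → P = -6855/16
  (-200/23, -119/23) → P = -3152/23
  (-6/5, 199/5) → P = 1526/5

The optimum lies where 6u - v = -47 and u - v = -41.
Solving simultaneously gives u = -6/5, v = 199/5.

u = -6/5, v = 199/5, maximum P = 1526/5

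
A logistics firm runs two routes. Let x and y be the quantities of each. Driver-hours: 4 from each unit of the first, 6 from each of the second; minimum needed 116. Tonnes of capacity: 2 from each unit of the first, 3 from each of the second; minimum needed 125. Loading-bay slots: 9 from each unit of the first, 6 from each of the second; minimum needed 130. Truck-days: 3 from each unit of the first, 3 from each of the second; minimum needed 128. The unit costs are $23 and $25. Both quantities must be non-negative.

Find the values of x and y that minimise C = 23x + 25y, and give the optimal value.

Corner points and C = 23x + 25y:
  (0, 128/3) → C = 3200/3
  (125/2, 0) → C = 2875/2
  (3, 119/3) → C = 3182/3
The feasible region is unbounded (it extends along (0, 1), (1, 0)), but C strictly increases along every unbounded feasible direction, so there is no improving ray and the minimum is attained at a vertex.

The binding constraints are 2x + 3y = 125 and 3x + 3y = 128.
Solving simultaneously gives x = 3, y = 119/3.

x = 3, y = 119/3, minimum C = 3182/3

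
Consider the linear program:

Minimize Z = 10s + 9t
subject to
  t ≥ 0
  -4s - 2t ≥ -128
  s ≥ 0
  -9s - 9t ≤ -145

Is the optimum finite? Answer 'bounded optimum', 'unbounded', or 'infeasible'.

Vertices and Z = 10s + 9t:
  (32, 0) → Z = 320
  (145/9, 0) → Z = 1450/9
  (0, 64) → Z = 576
  (0, 145/9) → Z = 145
The feasible region has finitely many vertices and no improving ray; the minimum is 145 at (0, 145/9).

bounded optimum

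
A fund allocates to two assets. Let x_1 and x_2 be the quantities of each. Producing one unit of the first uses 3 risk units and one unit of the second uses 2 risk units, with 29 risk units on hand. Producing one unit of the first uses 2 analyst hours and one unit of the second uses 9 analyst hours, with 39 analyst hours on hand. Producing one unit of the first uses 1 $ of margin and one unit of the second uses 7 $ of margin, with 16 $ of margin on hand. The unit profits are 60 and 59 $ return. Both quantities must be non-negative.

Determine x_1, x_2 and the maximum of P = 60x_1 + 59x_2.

Corner points and P = 60x_1 + 59x_2:
  (0, 0) → P = 0
  (0, 16/7) → P = 944/7
  (29/3, 0) → P = 580
  (9, 1) → P = 599

At the optimal vertex, 3x_1 + 2x_2 = 29 and x_1 + 7x_2 = 16.
Solving simultaneously gives x_1 = 9, x_2 = 1.

x_1 = 9, x_2 = 1, maximum P = 599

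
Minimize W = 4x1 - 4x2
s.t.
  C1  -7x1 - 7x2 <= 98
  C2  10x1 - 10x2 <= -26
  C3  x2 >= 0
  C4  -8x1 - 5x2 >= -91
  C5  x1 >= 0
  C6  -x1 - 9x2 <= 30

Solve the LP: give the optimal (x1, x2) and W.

x1 = 0, x2 = 91/5, minimum W = -364/5

Feasible corners and W = 4x1 - 4x2:
  (6, 43/5) → W = -52/5
  (0, 13/5) → W = -52/5
  (0, 91/5) → W = -364/5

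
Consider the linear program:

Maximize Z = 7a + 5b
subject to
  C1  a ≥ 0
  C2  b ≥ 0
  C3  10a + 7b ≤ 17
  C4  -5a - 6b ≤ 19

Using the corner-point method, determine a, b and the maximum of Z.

a = 0, b = 17/7, maximum Z = 85/7

Feasible corners and Z = 7a + 5b:
  (0, 0) → Z = 0
  (0, 17/7) → Z = 85/7
  (17/10, 0) → Z = 119/10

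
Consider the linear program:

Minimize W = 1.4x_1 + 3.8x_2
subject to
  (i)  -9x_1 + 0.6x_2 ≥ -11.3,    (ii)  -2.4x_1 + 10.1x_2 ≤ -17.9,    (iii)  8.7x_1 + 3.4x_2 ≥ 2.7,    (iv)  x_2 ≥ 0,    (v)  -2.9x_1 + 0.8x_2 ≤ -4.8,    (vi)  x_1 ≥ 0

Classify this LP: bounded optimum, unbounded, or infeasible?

infeasible

The boundaries -9x_1 + 0.6x_2 = -11.3 and 8.7x_1 + 3.4x_2 = 2.7 meet at (2002/1791, -2467/1194), but that point violates x_2 ≥ 0. Every candidate vertex is excluded by some other constraint, so the feasible region is empty.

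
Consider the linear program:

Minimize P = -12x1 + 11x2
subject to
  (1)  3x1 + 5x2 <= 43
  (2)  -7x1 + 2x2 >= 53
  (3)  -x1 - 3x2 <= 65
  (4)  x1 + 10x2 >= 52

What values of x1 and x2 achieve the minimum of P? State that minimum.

Vertices and P = -12x1 + 11x2:
  (-179/41, 460/41) → P = 7208/41
  (-71/12, 139/24) → P = 3233/24
  (-806/7, 117/7) → P = 10959/7
The feasible region is unbounded (it extends along (-3, 1), (-5, 3)), but P strictly increases along every unbounded feasible direction, so there is no improving ray and the minimum is attained at a vertex.

The optimum lies where -7x1 + 2x2 = 53 and x1 + 10x2 = 52.
Solving simultaneously gives x1 = -71/12, x2 = 139/24.

x1 = -71/12, x2 = 139/24, minimum P = 3233/24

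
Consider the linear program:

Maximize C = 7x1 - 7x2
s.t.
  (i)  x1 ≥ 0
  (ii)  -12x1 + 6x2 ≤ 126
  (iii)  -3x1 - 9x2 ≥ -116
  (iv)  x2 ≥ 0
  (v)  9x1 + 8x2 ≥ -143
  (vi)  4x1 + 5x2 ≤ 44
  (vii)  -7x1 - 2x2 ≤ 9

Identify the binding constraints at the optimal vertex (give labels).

Corner points and C = 7x1 - 7x2:
  (0, 0) → C = 0
  (0, 44/5) → C = -308/5
  (11, 0) → C = 77

The maximum is at (11, 0). Substituting into each constraint, equality holds for (iv) and (vi); the remaining constraints have slack.

(iv) and (vi)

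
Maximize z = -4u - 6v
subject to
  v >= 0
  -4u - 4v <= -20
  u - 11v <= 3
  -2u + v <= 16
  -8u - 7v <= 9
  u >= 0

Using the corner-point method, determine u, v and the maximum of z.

Feasible corners and z = -4u - 6v:
  (29/6, 1/6) → z = -61/3
  (0, 5) → z = -30
  (0, 16) → z = -96
The feasible region is unbounded (it extends along (11, 1), (1, 2)), but z strictly decreases along every unbounded feasible direction, so there is no improving ray and the maximum is attained at a vertex.

u = 29/6, v = 1/6, maximum z = -61/3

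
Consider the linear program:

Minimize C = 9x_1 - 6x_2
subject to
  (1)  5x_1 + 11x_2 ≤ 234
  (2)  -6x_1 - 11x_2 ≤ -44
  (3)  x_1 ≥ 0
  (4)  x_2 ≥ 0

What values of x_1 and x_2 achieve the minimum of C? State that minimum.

Feasible corners and C = 9x_1 - 6x_2:
  (0, 234/11) → C = -1404/11
  (234/5, 0) → C = 2106/5
  (0, 4) → C = -24
  (22/3, 0) → C = 66

x_1 = 0, x_2 = 234/11, minimum C = -1404/11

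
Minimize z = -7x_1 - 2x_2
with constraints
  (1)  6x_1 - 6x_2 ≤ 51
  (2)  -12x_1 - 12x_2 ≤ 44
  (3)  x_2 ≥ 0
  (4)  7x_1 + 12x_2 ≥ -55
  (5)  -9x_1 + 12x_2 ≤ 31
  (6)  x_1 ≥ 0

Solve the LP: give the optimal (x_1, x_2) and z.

Vertices and z = -7x_1 - 2x_2:
  (17/2, 0) → z = -119/2
  (133/3, 215/6) → z = -382
  (0, 0) → z = 0
  (0, 31/12) → z = -31/6

x_1 = 133/3, x_2 = 215/6, minimum z = -382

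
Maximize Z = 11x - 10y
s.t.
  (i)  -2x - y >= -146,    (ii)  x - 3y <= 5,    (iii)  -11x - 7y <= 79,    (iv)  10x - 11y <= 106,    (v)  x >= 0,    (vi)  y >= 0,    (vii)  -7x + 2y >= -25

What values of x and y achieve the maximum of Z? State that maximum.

Feasible corners and Z = 11x - 10y:
  (0, 146) → Z = -1460
  (317/11, 972/11) → Z = -6233/11
  (0, 0) → Z = 0
  (25/7, 0) → Z = 275/7

At the optimal vertex, y = 0 and -7x + 2y = -25.
Solving simultaneously gives x = 25/7, y = 0.

x = 25/7, y = 0, maximum Z = 275/7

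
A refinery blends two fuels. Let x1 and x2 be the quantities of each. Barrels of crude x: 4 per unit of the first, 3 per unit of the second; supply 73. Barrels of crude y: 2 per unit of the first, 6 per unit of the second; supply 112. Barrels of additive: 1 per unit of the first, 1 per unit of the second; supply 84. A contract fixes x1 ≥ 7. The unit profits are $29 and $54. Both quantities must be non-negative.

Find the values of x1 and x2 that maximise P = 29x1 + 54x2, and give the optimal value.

Corner points and P = 29x1 + 54x2:
  (73/4, 0) → P = 2117/4
  (7, 0) → P = 203
  (7, 15) → P = 1013

The optimum lies where 4x1 + 3x2 = 73 and x1 = 7.
Solving simultaneously gives x1 = 7, x2 = 15.

x1 = 7, x2 = 15, maximum P = 1013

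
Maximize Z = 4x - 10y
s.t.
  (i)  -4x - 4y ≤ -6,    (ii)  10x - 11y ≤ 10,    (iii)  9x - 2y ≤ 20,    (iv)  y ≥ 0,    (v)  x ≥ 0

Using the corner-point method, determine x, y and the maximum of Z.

Extreme points and Z = 4x - 10y:
  (53/42, 5/21) → Z = 8/3
  (0, 3/2) → Z = -15
  (200/79, 110/79) → Z = -300/79
The feasible region is unbounded (it extends along (0, 1), (2, 9)), but Z strictly decreases along every unbounded feasible direction, so there is no improving ray and the maximum is attained at a vertex.

The binding constraints are -4x - 4y = -6 and 10x - 11y = 10.
Solving simultaneously gives x = 53/42, y = 5/21.

x = 53/42, y = 5/21, maximum Z = 8/3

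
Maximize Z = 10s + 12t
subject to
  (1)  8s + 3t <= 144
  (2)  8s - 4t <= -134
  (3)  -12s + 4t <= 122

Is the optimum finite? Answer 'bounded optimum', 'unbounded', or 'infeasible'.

Feasible corners and Z = 10s + 12t:
  (87/28, 278/7) → Z = 7107/14
  (105/34, 676/17) → Z = 8637/17
  (3, 79/2) → Z = 504
The feasible region has finitely many vertices and no improving ray; the maximum is 8637/17 at (105/34, 676/17).

bounded optimum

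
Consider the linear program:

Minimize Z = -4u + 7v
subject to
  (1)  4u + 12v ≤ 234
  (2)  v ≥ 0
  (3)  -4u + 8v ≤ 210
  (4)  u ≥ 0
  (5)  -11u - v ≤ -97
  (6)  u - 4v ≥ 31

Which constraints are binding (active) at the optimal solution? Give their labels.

(1) and (2)

Extreme points and Z = -4u + 7v:
  (117/2, 0) → Z = -234
  (327/7, 55/14) → Z = -2231/14
  (31, 0) → Z = -124

The minimum is at (117/2, 0). Substituting into each constraint, equality holds for (1) and (2); the remaining constraints have slack.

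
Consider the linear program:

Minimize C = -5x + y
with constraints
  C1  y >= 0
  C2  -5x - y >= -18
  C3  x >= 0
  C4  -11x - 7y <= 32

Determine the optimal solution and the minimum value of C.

x = 18/5, y = 0, minimum C = -18

Extreme points and C = -5x + y:
  (18/5, 0) → C = -18
  (0, 0) → C = 0
  (0, 18) → C = 18

At the optimal vertex, y = 0 and -5x - y = -18.
Solving simultaneously gives x = 18/5, y = 0.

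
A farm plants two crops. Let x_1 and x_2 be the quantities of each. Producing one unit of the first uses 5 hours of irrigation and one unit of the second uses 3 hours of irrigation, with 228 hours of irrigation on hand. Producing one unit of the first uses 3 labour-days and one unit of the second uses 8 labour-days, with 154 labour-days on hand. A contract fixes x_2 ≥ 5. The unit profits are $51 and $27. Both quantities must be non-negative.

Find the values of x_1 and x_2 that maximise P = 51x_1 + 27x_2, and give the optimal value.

Vertices and P = 51x_1 + 27x_2:
  (0, 77/4) → P = 2079/4
  (0, 5) → P = 135
  (38, 5) → P = 2073

x_1 = 38, x_2 = 5, maximum P = 2073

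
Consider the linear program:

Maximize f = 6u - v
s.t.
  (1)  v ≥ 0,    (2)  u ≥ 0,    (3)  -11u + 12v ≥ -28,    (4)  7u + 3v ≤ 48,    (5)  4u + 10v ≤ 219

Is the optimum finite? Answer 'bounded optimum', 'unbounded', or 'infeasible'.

bounded optimum

Corner points and f = 6u - v:
  (0, 0) → f = 0
  (28/11, 0) → f = 168/11
  (0, 16) → f = -16
  (220/39, 332/117) → f = 3628/117
The feasible region has finitely many vertices and no improving ray; the maximum is 3628/117 at (220/39, 332/117).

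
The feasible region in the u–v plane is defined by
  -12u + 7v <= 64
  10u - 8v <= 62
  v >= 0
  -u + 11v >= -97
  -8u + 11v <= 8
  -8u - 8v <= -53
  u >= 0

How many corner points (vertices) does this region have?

3

The feasible vertices (each the meet of two boundaries and inside every other half-plane) are:
  (373/23, 288/23)
  (115/18, 17/72)
  (519/152, 61/19)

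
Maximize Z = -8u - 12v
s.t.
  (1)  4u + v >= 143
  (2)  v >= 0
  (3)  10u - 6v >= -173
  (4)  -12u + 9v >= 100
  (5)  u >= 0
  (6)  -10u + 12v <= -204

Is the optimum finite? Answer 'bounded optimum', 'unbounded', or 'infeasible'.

The boundaries 4u + v = 143 and v = 0 meet at (143/4, 0), but that point violates -12u + 9v ≥ 100. Every candidate vertex is excluded by some other constraint, so the feasible region is empty.

infeasible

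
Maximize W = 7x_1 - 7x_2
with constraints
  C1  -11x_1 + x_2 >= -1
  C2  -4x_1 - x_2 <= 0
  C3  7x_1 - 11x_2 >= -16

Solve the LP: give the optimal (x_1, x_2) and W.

x_1 = 1/15, x_2 = -4/15, maximum W = 7/3

Corner points and W = 7x_1 - 7x_2:
  (1/15, -4/15) → W = 7/3
  (9/38, 61/38) → W = -182/19
  (-16/51, 64/51) → W = -560/51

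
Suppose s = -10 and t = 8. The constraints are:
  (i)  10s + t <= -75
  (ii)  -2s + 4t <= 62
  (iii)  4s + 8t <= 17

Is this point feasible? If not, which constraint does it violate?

not feasible — violates (iii)

Constraint (iii): 4s + 8t = 24, which is not ≤ 17. All other constraints are satisfied.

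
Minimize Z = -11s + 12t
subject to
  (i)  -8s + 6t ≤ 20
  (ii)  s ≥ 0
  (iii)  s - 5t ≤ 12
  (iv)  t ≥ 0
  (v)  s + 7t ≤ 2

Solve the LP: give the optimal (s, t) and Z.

s = 2, t = 0, minimum Z = -22

Vertices and Z = -11s + 12t:
  (0, 0) → Z = 0
  (0, 2/7) → Z = 24/7
  (2, 0) → Z = -22

The binding constraints are t = 0 and s + 7t = 2.
Solving simultaneously gives s = 2, t = 0.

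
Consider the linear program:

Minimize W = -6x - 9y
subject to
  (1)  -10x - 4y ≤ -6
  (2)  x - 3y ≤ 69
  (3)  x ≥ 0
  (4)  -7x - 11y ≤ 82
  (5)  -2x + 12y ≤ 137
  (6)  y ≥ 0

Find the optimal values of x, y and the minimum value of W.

x = 413/2, y = 275/6, minimum W = -3303/2

Feasible corners and W = -6x - 9y:
  (0, 3/2) → W = -27/2
  (3/5, 0) → W = -18/5
  (413/2, 275/6) → W = -3303/2
  (69, 0) → W = -414
  (0, 137/12) → W = -411/4

The optimum lies where x - 3y = 69 and -2x + 12y = 137.
Solving simultaneously gives x = 413/2, y = 275/6.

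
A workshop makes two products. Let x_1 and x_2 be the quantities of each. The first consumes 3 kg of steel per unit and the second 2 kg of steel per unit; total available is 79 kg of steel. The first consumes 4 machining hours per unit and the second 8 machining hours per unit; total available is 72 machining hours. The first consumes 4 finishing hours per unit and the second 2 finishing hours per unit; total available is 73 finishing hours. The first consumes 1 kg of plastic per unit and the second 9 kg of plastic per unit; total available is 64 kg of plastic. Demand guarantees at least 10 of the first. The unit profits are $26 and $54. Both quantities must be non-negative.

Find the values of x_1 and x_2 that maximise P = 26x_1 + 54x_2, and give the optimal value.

Vertices and P = 26x_1 + 54x_2:
  (18, 0) → P = 468
  (10, 0) → P = 260
  (10, 4) → P = 476

x_1 = 10, x_2 = 4, maximum P = 476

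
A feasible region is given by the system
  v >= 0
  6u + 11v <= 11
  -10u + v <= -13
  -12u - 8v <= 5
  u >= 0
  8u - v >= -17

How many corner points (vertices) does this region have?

Of the 15 pairwise boundary intersections, those satisfying every inequality are:
  (11/6, 0)
  (13/10, 0)
  (77/58, 8/29)

3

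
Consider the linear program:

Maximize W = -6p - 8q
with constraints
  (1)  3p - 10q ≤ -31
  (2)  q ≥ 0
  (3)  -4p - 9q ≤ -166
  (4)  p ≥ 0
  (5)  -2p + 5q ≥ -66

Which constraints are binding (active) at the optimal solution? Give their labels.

Corner points and W = -6p - 8q:
  (1381/67, 622/67) → W = -13262/67
  (163, 52) → W = -1394
  (0, 166/9) → W = -1328/9
The feasible region is unbounded (it extends along (0, 1), (5, 2)), but W strictly decreases along every unbounded feasible direction, so there is no improving ray and the maximum is attained at a vertex.

The maximum is at (0, 166/9). Substituting into each constraint, equality holds for (3) and (4); the remaining constraints have slack.

(3) and (4)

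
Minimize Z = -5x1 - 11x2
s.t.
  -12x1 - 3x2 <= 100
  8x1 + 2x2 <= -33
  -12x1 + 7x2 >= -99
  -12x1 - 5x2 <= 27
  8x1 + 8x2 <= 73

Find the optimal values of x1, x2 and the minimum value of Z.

x1 = -83/8, x2 = 39/2, minimum Z = -1301/8

Extreme points and Z = -5x1 - 11x2:
  (-111/16, 45/4) → Z = -1425/16
  (-205/24, 53/3) → Z = -1213/8
  (-83/8, 39/2) → Z = -1301/8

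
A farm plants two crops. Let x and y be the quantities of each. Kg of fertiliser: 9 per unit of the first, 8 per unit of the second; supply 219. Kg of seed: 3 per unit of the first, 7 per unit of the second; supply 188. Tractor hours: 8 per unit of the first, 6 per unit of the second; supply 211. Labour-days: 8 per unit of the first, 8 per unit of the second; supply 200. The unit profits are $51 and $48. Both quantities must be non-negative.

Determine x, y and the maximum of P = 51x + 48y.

x = 19, y = 6, maximum P = 1257

Corner points and P = 51x + 48y:
  (0, 0) → P = 0
  (0, 25) → P = 1200
  (73/3, 0) → P = 1241
  (19, 6) → P = 1257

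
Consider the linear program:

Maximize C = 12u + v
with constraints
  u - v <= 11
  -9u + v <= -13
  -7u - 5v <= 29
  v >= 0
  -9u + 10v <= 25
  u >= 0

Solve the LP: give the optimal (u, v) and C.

u = 135, v = 124, maximum C = 1744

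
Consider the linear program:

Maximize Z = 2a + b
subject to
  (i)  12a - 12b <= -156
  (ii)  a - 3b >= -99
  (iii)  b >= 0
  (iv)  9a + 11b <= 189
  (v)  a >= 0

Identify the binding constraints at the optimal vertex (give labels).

Extreme points and Z = 2a + b:
  (23/10, 153/10) → Z = 199/10
  (0, 13) → Z = 13
  (0, 189/11) → Z = 189/11

The maximum is at (23/10, 153/10). Substituting into each constraint, equality holds for (i) and (iv); the remaining constraints have slack.

(i) and (iv)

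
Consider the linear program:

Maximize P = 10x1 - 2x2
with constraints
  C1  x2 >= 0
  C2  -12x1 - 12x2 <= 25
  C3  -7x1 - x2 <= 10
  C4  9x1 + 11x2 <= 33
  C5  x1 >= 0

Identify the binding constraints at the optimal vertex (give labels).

C1 and C4

Extreme points and P = 10x1 - 2x2:
  (11/3, 0) → P = 110/3
  (0, 0) → P = 0
  (0, 3) → P = -6

The maximum is at (11/3, 0). Substituting into each constraint, equality holds for C1 and C4; the remaining constraints have slack.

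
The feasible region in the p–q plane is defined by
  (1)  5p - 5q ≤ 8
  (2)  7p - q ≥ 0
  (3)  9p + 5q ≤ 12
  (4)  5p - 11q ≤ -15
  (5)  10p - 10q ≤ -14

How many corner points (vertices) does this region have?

Intersecting each pair of boundary lines and keeping only the points that satisfy every inequality leaves:
  (3/11, 21/11)
  (7/30, 49/30)
  (5/14, 123/70)

3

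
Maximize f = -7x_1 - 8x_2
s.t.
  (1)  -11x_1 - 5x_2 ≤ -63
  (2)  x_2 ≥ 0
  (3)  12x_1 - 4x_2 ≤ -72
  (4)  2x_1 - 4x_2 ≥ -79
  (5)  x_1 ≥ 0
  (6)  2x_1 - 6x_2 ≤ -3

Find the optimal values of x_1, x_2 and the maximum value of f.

x_1 = 0, x_2 = 18, maximum f = -144

Feasible corners and f = -7x_1 - 8x_2:
  (7/10, 201/10) → f = -1657/10
  (0, 18) → f = -144
  (0, 79/4) → f = -158

At the optimal vertex, 12x_1 - 4x_2 = -72 and x_1 = 0.
Solving simultaneously gives x_1 = 0, x_2 = 18.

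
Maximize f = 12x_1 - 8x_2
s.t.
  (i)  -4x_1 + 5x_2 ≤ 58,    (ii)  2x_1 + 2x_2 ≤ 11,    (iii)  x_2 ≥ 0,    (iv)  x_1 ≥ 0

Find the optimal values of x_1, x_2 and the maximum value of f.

Feasible corners and f = 12x_1 - 8x_2:
  (11/2, 0) → f = 66
  (0, 11/2) → f = -44
  (0, 0) → f = 0

The binding constraints are 2x_1 + 2x_2 = 11 and x_2 = 0.
Solving simultaneously gives x_1 = 11/2, x_2 = 0.

x_1 = 11/2, x_2 = 0, maximum f = 66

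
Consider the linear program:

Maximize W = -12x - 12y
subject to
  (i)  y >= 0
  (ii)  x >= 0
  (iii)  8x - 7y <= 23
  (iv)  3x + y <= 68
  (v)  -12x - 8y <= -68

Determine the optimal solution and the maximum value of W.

Extreme points and W = -12x - 12y:
  (0, 68) → W = -816
  (0, 17/2) → W = -102
  (499/29, 475/29) → W = -11688/29
  (165/37, 67/37) → W = -2784/37

x = 165/37, y = 67/37, maximum W = -2784/37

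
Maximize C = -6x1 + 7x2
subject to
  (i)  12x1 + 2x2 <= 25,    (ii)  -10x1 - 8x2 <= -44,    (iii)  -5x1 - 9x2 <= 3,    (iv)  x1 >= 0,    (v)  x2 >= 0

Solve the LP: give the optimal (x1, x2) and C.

x1 = 0, x2 = 25/2, maximum C = 175/2

Vertices and C = -6x1 + 7x2:
  (28/19, 139/38) → C = 637/38
  (0, 25/2) → C = 175/2
  (0, 11/2) → C = 77/2

The binding constraints are 12x1 + 2x2 = 25 and x1 = 0.
Solving simultaneously gives x1 = 0, x2 = 25/2.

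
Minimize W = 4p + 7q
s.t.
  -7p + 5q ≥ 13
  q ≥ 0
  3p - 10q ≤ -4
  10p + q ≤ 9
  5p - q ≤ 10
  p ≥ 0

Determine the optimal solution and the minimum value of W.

p = 0, q = 13/5, minimum W = 91/5

Feasible corners and W = 4p + 7q:
  (32/57, 193/57) → W = 493/19
  (0, 13/5) → W = 91/5
  (0, 9) → W = 63

The binding constraints are -7p + 5q = 13 and p = 0.
Solving simultaneously gives p = 0, q = 13/5.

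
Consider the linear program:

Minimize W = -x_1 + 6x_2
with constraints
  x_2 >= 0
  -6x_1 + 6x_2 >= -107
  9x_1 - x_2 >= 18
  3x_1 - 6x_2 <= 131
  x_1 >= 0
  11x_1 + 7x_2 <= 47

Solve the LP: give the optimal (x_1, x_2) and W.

Vertices and W = -x_1 + 6x_2:
  (2, 0) → W = -2
  (47/11, 0) → W = -47/11
  (173/74, 225/74) → W = 1177/74

The binding constraints are x_2 = 0 and 11x_1 + 7x_2 = 47.
Solving simultaneously gives x_1 = 47/11, x_2 = 0.

x_1 = 47/11, x_2 = 0, minimum W = -47/11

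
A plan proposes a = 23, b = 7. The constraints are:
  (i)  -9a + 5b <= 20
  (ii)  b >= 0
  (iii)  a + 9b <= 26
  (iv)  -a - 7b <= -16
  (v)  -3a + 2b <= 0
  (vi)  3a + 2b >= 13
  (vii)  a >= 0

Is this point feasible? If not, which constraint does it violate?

Constraint (iii): a + 9b = 86, which is not ≤ 26. All other constraints are satisfied.

not feasible — violates (iii)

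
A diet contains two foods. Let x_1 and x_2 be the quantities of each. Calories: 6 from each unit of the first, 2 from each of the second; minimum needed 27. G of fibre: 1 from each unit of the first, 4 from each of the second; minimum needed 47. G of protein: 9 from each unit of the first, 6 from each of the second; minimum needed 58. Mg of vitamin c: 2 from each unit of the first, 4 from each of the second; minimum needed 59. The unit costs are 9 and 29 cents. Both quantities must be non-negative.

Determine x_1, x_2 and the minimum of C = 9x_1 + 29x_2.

Feasible corners and C = 9x_1 + 29x_2:
  (0, 59/4) → C = 1711/4
  (47, 0) → C = 423
  (12, 35/4) → C = 1447/4
The feasible region is unbounded (it extends along (0, 1), (1, 0)), but C strictly increases along every unbounded feasible direction, so there is no improving ray and the minimum is attained at a vertex.

x_1 = 12, x_2 = 35/4, minimum C = 1447/4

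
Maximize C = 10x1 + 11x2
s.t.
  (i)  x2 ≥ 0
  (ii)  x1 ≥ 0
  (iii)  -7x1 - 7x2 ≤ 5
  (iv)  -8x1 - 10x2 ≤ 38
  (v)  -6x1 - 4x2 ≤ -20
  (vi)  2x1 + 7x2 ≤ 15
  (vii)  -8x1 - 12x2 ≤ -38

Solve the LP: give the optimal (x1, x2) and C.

Extreme points and C = 10x1 + 11x2:
  (15/2, 0) → C = 75
  (19/4, 0) → C = 95/2
  (43/16, 11/8) → C = 42

The optimum lies where x2 = 0 and 2x1 + 7x2 = 15.
Solving simultaneously gives x1 = 15/2, x2 = 0.

x1 = 15/2, x2 = 0, maximum C = 75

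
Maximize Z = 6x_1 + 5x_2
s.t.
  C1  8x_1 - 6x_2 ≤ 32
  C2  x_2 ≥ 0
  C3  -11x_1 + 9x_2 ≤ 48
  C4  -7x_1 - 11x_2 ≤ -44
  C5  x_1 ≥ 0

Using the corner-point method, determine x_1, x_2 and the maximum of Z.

Extreme points and Z = 6x_1 + 5x_2:
  (96, 368/3) → Z = 3568/3
  (308/65, 64/65) → Z = 2168/65
  (0, 16/3) → Z = 80/3
  (0, 4) → Z = 20

The optimum lies where 8x_1 - 6x_2 = 32 and -11x_1 + 9x_2 = 48.
Solving simultaneously gives x_1 = 96, x_2 = 368/3.

x_1 = 96, x_2 = 368/3, maximum Z = 3568/3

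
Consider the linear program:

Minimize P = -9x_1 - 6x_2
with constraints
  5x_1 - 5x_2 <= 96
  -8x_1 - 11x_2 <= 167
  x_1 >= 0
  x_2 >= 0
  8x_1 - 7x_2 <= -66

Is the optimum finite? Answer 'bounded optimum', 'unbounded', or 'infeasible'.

unbounded

From the feasible point (0, 66/7), moving in the direction (0, 1) keeps every constraint satisfied while P decreases without bound.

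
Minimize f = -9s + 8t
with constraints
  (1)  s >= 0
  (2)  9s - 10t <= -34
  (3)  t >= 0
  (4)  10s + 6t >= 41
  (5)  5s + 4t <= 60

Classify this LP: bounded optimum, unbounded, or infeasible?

bounded optimum

Vertices and f = -9s + 8t:
  (0, 41/6) → f = 164/3
  (0, 15) → f = 120
  (103/77, 709/154) → f = 1909/77
  (232/43, 355/43) → f = 752/43
The feasible region has finitely many vertices and no improving ray; the minimum is 752/43 at (232/43, 355/43).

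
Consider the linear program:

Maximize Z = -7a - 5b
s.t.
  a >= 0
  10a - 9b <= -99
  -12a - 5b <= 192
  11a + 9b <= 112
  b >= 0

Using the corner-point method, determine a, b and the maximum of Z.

a = 0, b = 11, maximum Z = -55

Corner points and Z = -7a - 5b:
  (0, 11) → Z = -55
  (0, 112/9) → Z = -560/9
  (13/21, 2209/189) → Z = -11864/189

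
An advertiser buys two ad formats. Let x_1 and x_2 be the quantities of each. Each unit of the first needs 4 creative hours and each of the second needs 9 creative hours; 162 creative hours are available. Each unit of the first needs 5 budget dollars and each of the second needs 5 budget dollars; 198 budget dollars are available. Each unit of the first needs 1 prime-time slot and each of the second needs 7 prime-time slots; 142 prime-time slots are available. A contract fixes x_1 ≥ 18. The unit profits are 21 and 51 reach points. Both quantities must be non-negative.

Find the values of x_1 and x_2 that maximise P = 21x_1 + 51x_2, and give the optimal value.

Extreme points and P = 21x_1 + 51x_2:
  (198/5, 0) → P = 4158/5
  (18, 0) → P = 378
  (972/25, 18/25) → P = 4266/5
  (18, 10) → P = 888

The optimum lies where 4x_1 + 9x_2 = 162 and x_1 = 18.
Solving simultaneously gives x_1 = 18, x_2 = 10.

x_1 = 18, x_2 = 10, maximum P = 888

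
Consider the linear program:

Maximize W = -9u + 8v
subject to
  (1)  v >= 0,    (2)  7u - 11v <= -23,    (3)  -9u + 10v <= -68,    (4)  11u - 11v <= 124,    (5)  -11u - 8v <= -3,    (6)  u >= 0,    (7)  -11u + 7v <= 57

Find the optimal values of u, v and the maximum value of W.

u = 978/29, v = 683/29, maximum W = -3338/29

Vertices and W = -9u + 8v:
  (978/29, 683/29) → W = -3338/29
  (147/4, 1121/44) → W = -5585/44
  (492/11, 368/11) → W = -1484/11

At the optimal vertex, 7u - 11v = -23 and -9u + 10v = -68.
Solving simultaneously gives u = 978/29, v = 683/29.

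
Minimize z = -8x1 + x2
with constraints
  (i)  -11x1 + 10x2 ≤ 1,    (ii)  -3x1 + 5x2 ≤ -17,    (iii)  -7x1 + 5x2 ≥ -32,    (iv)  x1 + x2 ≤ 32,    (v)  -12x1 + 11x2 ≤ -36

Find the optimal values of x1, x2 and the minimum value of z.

x1 = 15/4, x2 = -23/20, minimum z = -623/20

Vertices and z = -8x1 + x2:
  (-371, -408) → z = 2560
  (15/4, -23/20) → z = -623/20
  (-7/27, -32/9) → z = -40/27
The feasible region is unbounded (it extends along (-5, -7), (-10, -11)), but z strictly increases along every unbounded feasible direction, so there is no improving ray and the minimum is attained at a vertex.

At the optimal vertex, -3x1 + 5x2 = -17 and -7x1 + 5x2 = -32.
Solving simultaneously gives x1 = 15/4, x2 = -23/20.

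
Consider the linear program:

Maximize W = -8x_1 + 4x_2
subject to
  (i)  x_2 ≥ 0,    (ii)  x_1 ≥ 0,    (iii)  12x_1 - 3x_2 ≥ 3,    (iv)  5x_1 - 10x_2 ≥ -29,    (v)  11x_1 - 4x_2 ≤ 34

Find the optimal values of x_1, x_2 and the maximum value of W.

Vertices and W = -8x_1 + 4x_2:
  (1/4, 0) → W = -2
  (34/11, 0) → W = -272/11
  (39/35, 121/35) → W = 172/35
  (76/15, 163/30) → W = -94/5

x_1 = 39/35, x_2 = 121/35, maximum W = 172/35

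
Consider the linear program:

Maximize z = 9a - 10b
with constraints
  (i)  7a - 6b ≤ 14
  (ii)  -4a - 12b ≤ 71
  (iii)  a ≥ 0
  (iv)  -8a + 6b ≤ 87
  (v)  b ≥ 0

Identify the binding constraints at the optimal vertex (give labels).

(i) and (v)

Corner points and z = 9a - 10b:
  (2, 0) → z = 18
  (0, 29/2) → z = -145
  (0, 0) → z = 0
The feasible region is unbounded (it extends along (3, 4), (6, 7)), but z strictly decreases along every unbounded feasible direction, so there is no improving ray and the maximum is attained at a vertex.

The maximum is at (2, 0). Substituting into each constraint, equality holds for (i) and (v); the remaining constraints have slack.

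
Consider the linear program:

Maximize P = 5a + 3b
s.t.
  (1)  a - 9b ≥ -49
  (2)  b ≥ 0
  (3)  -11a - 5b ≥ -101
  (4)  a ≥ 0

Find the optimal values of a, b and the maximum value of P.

a = 83/13, b = 80/13, maximum P = 655/13

Feasible corners and P = 5a + 3b:
  (83/13, 80/13) → P = 655/13
  (0, 49/9) → P = 49/3
  (101/11, 0) → P = 505/11
  (0, 0) → P = 0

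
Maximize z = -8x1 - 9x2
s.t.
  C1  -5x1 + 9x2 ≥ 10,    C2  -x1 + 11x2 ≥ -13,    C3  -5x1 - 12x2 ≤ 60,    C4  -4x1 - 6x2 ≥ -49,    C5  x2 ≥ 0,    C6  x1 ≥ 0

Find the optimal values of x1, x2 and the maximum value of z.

Vertices and z = -8x1 - 9x2:
  (127/22, 95/22) → z = -1871/22
  (0, 10/9) → z = -10
  (0, 49/6) → z = -147/2

x1 = 0, x2 = 10/9, maximum z = -10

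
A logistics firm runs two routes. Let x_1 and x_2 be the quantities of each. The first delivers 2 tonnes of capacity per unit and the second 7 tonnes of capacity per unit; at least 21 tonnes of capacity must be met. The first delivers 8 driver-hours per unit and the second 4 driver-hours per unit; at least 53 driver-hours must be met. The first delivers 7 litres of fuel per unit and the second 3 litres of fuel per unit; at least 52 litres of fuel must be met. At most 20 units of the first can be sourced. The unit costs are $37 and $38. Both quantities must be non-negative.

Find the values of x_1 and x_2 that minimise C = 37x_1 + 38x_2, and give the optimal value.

x_1 = 7, x_2 = 1, minimum C = 297

Extreme points and C = 37x_1 + 38x_2:
  (0, 52/3) → C = 1976/3
  (21/2, 0) → C = 777/2
  (20, 0) → C = 740
  (7, 1) → C = 297
The feasible region is unbounded (it extends along (0, 1)), but C strictly increases along every unbounded feasible direction, so there is no improving ray and the minimum is attained at a vertex.

The optimum lies where 2x_1 + 7x_2 = 21 and 7x_1 + 3x_2 = 52.
Solving simultaneously gives x_1 = 7, x_2 = 1.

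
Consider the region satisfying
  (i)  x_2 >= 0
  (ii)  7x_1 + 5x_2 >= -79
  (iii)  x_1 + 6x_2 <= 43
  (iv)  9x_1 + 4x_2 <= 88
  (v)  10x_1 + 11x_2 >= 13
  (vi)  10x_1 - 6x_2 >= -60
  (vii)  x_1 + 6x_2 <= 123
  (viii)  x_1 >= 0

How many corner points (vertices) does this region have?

Intersecting each pair of boundary lines and keeping only the points that satisfy every inequality leaves:
  (88/9, 0)
  (13/10, 0)
  (178/25, 299/50)
  (0, 43/6)
  (0, 13/11)

5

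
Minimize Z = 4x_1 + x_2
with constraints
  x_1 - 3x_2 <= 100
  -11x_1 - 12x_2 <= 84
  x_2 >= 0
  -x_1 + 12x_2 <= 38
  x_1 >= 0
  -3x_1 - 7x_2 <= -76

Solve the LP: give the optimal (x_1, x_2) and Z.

Feasible corners and Z = 4x_1 + x_2:
  (100, 0) → Z = 400
  (146, 46/3) → Z = 1798/3
  (76/3, 0) → Z = 304/3
  (646/43, 190/43) → Z = 2774/43

The optimum lies where -x_1 + 12x_2 = 38 and -3x_1 - 7x_2 = -76.
Solving simultaneously gives x_1 = 646/43, x_2 = 190/43.

x_1 = 646/43, x_2 = 190/43, minimum Z = 2774/43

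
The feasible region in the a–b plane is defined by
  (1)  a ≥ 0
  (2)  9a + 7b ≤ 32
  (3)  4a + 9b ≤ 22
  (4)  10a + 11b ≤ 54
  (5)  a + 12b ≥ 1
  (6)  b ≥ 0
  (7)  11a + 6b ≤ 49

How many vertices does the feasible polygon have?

Pairwise boundary intersections that survive every other constraint:
  (0, 22/9)
  (0, 1/12)
  (134/53, 70/53)
  (32/9, 0)
  (1, 0)

5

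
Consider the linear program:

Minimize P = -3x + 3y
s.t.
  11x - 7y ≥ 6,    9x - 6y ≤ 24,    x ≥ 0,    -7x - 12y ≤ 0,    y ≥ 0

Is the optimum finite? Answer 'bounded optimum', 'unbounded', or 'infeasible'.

Vertices and P = -3x + 3y:
  (6/11, 0) → P = -18/11
  (8/3, 0) → P = -8
The feasible region has finitely many vertices and no improving ray; the minimum is -8 at (8/3, 0).

bounded optimum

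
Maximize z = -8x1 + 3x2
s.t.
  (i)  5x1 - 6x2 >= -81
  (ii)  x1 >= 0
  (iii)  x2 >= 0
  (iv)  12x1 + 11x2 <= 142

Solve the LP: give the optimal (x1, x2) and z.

Extreme points and z = -8x1 + 3x2:
  (0, 0) → z = 0
  (0, 142/11) → z = 426/11
  (71/6, 0) → z = -284/3

x1 = 0, x2 = 142/11, maximum z = 426/11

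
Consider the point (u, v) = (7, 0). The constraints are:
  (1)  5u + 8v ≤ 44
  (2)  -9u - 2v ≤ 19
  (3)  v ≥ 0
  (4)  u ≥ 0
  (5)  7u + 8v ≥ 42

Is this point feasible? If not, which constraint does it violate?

(1): 35 ≤ 44 ✓
(2): -63 ≤ 19 ✓
(3): 0 ≥ 0 ✓
(4): 7 ≥ 0 ✓
(5): 49 ≥ 42 ✓

feasible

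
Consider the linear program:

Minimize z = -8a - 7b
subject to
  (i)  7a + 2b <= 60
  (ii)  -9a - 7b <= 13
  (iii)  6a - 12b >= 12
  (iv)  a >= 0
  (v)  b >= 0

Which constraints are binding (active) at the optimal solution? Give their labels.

Extreme points and z = -8a - 7b:
  (31/4, 23/8) → z = -657/8
  (60/7, 0) → z = -480/7
  (2, 0) → z = -16

The minimum is at (31/4, 23/8). Substituting into each constraint, equality holds for (i) and (iii); the remaining constraints have slack.

(i) and (iii)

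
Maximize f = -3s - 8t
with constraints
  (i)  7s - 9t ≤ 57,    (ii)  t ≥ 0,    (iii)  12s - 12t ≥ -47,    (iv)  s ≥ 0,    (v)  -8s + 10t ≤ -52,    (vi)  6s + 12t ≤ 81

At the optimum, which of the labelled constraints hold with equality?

(ii) and (v)

Corner points and f = -3s - 8t:
  (57/7, 0) → f = -171/7
  (471/46, 75/46) → f = -2013/46
  (13/2, 0) → f = -39/2
  (239/26, 28/13) → f = -1165/26

The maximum is at (13/2, 0). Substituting into each constraint, equality holds for (ii) and (v); the remaining constraints have slack.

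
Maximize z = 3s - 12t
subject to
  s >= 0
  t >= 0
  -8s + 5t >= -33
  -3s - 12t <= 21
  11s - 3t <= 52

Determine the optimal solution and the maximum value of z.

Corner points and z = 3s - 12t:
  (0, 0) → z = 0
  (33/8, 0) → z = 99/8
  (161/31, 53/31) → z = -153/31
The feasible region is unbounded (it extends along (0, 1), (3, 11)), but z strictly decreases along every unbounded feasible direction, so there is no improving ray and the maximum is attained at a vertex.

The optimum lies where t = 0 and -8s + 5t = -33.
Solving simultaneously gives s = 33/8, t = 0.

s = 33/8, t = 0, maximum z = 99/8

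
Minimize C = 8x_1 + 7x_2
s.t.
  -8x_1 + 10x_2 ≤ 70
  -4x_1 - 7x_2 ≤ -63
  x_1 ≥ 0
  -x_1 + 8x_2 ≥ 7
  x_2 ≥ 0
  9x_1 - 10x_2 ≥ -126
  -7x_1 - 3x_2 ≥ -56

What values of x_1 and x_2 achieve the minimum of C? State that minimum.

x_1 = 35/24, x_2 = 49/6, minimum C = 413/6

Corner points and C = 8x_1 + 7x_2:
  (35/24, 49/6) → C = 413/6
  (175/47, 469/47) → C = 4683/47
  (203/37, 217/37) → C = 3143/37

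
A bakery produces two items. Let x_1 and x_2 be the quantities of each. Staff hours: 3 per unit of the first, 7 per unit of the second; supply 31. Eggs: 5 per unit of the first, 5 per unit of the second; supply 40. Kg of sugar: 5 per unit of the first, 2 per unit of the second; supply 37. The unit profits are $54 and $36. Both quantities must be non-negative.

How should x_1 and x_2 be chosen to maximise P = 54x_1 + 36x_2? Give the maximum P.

x_1 = 7, x_2 = 1, maximum P = 414

Vertices and P = 54x_1 + 36x_2:
  (0, 0) → P = 0
  (0, 31/7) → P = 1116/7
  (37/5, 0) → P = 1998/5
  (25/4, 7/4) → P = 801/2
  (7, 1) → P = 414

The binding constraints are 5x_1 + 5x_2 = 40 and 5x_1 + 2x_2 = 37.
Solving simultaneously gives x_1 = 7, x_2 = 1.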